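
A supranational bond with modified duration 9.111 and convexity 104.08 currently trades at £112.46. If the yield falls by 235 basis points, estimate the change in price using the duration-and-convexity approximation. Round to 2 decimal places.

+£27.31

Duration effect: -D_mod·Δy = -9.111 × (-0.0235) = +0.2141085
Convexity effect: ½·C·(Δy)² = 0.5 × 104.08 × (-0.0235)² = +0.02873909
ΔP/P ≈ +0.2141085 + 0.02873909 = +0.24284759
ΔP ≈ 112.46 × (+0.24284759) = +27.3106399714.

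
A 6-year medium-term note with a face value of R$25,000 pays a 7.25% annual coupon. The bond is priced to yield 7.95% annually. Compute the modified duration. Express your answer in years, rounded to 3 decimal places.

Periodic yield y = 0.0795. First find Macaulay duration:
  t   CF        PV=CF/(1+0.0795)^t    t·PV
  1     1,812.50     1,679.0181     1,679.0181
  2     1,812.50     1,555.3664     3,110.7329
  3     1,812.50     1,440.8212     4,322.4635
  4     1,812.50     1,334.7116     5,338.8463
  5     1,812.50     1,236.4165     6,182.0824
  6    26,812.50    16,943.4338   101,660.6026
  Σ                 24,189.7675   122,293.7457
P = 24,189.7675; Macaulay duration = 122,293.7457 / 24,189.7675 = 5.05560 years.
Modified duration = D_Mac / (1 + y) = 5.05560 / 1.0795 = 4.68328 years.

4.683 years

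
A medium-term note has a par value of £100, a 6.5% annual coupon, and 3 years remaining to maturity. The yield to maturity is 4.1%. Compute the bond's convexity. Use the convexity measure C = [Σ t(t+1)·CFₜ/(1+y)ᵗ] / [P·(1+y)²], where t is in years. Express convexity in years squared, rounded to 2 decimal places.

10.22

With y = 0.041:
  t   CF        PV=CF/(1+0.041)^t    t·PV        t(t+1)·PV
  1         6.50         6.2440         6.2440          12.4880
  2         6.50         5.9981        11.9962          35.9885
  3       106.50        94.4055       283.2166       1,132.8663
  Σ                    106.6476       301.4567       1,181.3428
P = 106.6476.
Convexity = Σ t(t+1)·PV / [P·(1+y)²] = 1,181.3428 / (106.6476 × 1.083681) = 10.22171.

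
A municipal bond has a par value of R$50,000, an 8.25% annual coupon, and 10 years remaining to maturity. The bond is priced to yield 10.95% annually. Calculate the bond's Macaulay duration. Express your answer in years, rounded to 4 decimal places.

6.9060 years

Periodic yield y = 0.1095. Discount each cash flow and weight by its year:
  t   CF        PV=CF/(1+0.1095)^t    t·PV
  1     4,125.00     3,717.8909     3,717.8909
  2     4,125.00     3,350.9607     6,701.9215
  3     4,125.00     3,020.2440     9,060.7321
  4     4,125.00     2,722.1668    10,888.6670
  5     4,125.00     2,453.5077    12,267.5384
  6     4,125.00     2,211.3634    13,268.1803
  7     4,125.00     1,993.1171    13,951.8194
  8     4,125.00     1,796.4102    14,371.2812
  9     4,125.00     1,619.1169    14,572.0517
  10   54,125.00    19,148.0628   191,480.6282
  Σ                 42,032.8404   290,280.7107
Price P = Σ PV = 42,032.8404.
Macaulay duration = Σ(t·PV) / P = 290,280.7107 / 42,032.8404 = 6.90605 years.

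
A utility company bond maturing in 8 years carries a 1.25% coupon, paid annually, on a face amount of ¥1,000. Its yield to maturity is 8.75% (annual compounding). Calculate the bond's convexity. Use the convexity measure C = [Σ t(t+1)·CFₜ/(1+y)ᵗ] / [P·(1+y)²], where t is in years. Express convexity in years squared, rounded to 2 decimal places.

With y = 0.0875:
  t   CF        PV=CF/(1+0.0875)^t    t·PV        t(t+1)·PV
  1        12.50        11.4943        11.4943          22.9885
  2        12.50        10.5694        21.1389          63.4166
  3        12.50         9.7190        29.1570         116.6282
  4        12.50         8.9370        35.7481         178.7405
  5        12.50         8.2180        41.0898         246.5386
  6        12.50         7.5567        45.3404         317.3830
  7        12.50         6.9487        48.6411         389.1286
  8     1,012.50       517.5602     4,140.4819      37,264.3374
  Σ                    581.0034     4,373.0915      38,599.1614
P = 581.0034.
Convexity = Σ t(t+1)·PV / [P·(1+y)²] = 38,599.1614 / (581.0034 × 1.182656) = 56.17469.

56.17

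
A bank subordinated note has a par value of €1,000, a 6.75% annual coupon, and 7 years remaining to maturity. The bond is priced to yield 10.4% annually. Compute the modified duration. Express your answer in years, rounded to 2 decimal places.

Periodic yield y = 0.104. First find Macaulay duration:
  t   CF        PV=CF/(1+0.104)^t    t·PV
  1        67.50        61.1413        61.1413
  2        67.50        55.3816       110.7632
  3        67.50        50.1645       150.4935
  4        67.50        45.4389       181.7555
  5        67.50        41.1584       205.7920
  6        67.50        37.2812       223.6869
  7     1,067.50       534.0530     3,738.3711
  Σ                    824.6189     4,672.0035
P = 824.6189; Macaulay duration = 4,672.0035 / 824.6189 = 5.66565 years.
Modified duration = D_Mac / (1 + y) = 5.66565 / 1.104 = 5.13193 years.

5.13 years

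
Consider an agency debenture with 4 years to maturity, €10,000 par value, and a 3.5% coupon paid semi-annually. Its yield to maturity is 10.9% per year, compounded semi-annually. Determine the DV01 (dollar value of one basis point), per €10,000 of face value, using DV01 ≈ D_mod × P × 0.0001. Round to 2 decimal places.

Periodic yield y = 0.0545.
  t   CF        PV=CF/(1+0.0545)^t    t·PV
  1       175.00       165.9554       165.9554
  2       175.00       157.3783       314.7566
  3       175.00       149.2445       447.7335
  4       175.00       141.5310       566.1242
  5       175.00       134.2163       671.0813
  6       175.00       127.2795       763.6771
  7       175.00       120.7013       844.9091
  8    10,175.00     6,655.2097    53,241.6777
  Σ                  7,651.5161    57,015.9150
P = 7,651.5161; D_Mac = 7.45158 half-year periods = 3.72579 yrs; D_mod = 3.53323 yrs.
DV01 ≈ 3.53323 × 7,651.5161 × 0.0001 = 2.703457.

€2.70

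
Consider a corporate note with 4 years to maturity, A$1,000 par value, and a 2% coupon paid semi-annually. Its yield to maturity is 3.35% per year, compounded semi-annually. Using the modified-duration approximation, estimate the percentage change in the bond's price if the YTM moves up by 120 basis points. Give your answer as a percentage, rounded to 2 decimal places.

Periodic yield y = 0.01675. Modified duration first:
  t   CF        PV=CF/(1+0.01675)^t    t·PV
  1        10.00         9.8353         9.8353
  2        10.00         9.6732        19.3465
  3        10.00         9.5139        28.5416
  4        10.00         9.3571        37.4286
  5        10.00         9.2030        46.0150
  6        10.00         9.0514        54.3083
  7        10.00         8.9023        62.3159
  8     1,010.00       884.3169     7,074.5352
  Σ                    949.8531     7,332.3263
P = 949.8531; D_Mac = 7.71943 half-year periods = 3.85972 yrs; D_mod = 3.85972/(1+0.01675) = 3.79613 yrs.
ΔP/P ≈ -D_mod · Δy = -3.79613 × (+0.012) = -0.045554 = -4.5554%.

-4.56%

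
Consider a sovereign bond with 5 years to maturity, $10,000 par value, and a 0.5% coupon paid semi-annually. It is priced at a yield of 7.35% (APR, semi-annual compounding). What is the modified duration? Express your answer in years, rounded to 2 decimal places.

4.76 years

Periodic yield y = 0.03675. First find Macaulay duration:
  t   CF        PV=CF/(1+0.03675)^t    t·PV
  1        25.00        24.1138        24.1138
  2        25.00        23.2590        46.5181
  3        25.00        22.4346        67.3037
  4        25.00        21.6393        86.5573
  5        25.00        20.8723       104.3614
  6        25.00        20.1324       120.7945
  7        25.00        19.4188       135.9314
  8        25.00        18.7304       149.8434
  9        25.00        18.0665       162.5983
  10   10,025.00     6,987.8559    69,878.5591
  Σ                  7,176.5230    70,776.5810
P = 7,176.5230; Macaulay duration = 70,776.5810 / 7,176.5230 = 9.86224 half-year periods = 4.93112 years.
Modified duration = D_Mac / (1 + y) = 4.93112 / 1.03675 = 4.75632 years.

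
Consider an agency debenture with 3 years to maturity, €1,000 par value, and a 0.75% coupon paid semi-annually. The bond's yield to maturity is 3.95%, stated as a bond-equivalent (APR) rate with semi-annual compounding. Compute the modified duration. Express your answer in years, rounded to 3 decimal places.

2.913 years

Periodic yield y = 0.01975. First find Macaulay duration:
  t   CF        PV=CF/(1+0.01975)^t    t·PV
  1         3.75         3.6774         3.6774
  2         3.75         3.6062         7.2123
  3         3.75         3.5363        10.6089
  4         3.75         3.4678        13.8713
  5         3.75         3.4007        17.0033
  6     1,003.75       892.6131     5,355.6788
  Σ                    910.3014     5,408.0520
P = 910.3014; Macaulay duration = 5,408.0520 / 910.3014 = 5.94095 half-year periods = 2.97047 years.
Modified duration = D_Mac / (1 + y) = 2.97047 / 1.01975 = 2.91294 years.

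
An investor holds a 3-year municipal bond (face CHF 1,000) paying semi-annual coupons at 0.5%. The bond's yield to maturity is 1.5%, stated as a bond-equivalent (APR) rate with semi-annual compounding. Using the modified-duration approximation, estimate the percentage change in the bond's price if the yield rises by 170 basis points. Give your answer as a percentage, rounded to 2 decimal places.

-5.03%

Periodic yield y = 0.0075. Modified duration first:
  t   CF        PV=CF/(1+0.0075)^t    t·PV
  1         2.50         2.4814         2.4814
  2         2.50         2.4629         4.9258
  3         2.50         2.4446         7.3337
  4         2.50         2.4264         9.7055
  5         2.50         2.4083        12.0416
  6     1,002.50       958.5484     5,751.2905
  Σ                    970.7720     5,787.7786
P = 970.7720; D_Mac = 5.96204 half-year periods = 2.98102 yrs; D_mod = 2.98102/(1+0.0075) = 2.95883 yrs.
ΔP/P ≈ -D_mod · Δy = -2.95883 × (+0.017) = -0.050300 = -5.0300%.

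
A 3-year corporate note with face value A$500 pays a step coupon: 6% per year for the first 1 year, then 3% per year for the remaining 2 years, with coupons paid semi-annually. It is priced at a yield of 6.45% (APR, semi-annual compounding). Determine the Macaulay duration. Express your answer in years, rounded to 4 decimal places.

2.8194 years

Periodic yield y = 0.03225. Discount each cash flow and weight by its period:
  t   CF        PV=CF/(1+0.03225)^t    t·PV
  1        15.00        14.5314        14.5314
  2        15.00        14.0774        28.1547
  3         7.50         6.8188        20.4563
  4         7.50         6.6057        26.4230
  5         7.50         6.3994        31.9968
  6       507.50       419.4949     2,516.9695
  Σ                    467.9275     2,638.5317
Price P = Σ PV = 467.9275.
Macaulay duration = Σ(t·PV) / P = 2,638.5317 / 467.9275 = 5.63876 half-year periods.
In years: 5.63876 / 2 = 2.81938 years.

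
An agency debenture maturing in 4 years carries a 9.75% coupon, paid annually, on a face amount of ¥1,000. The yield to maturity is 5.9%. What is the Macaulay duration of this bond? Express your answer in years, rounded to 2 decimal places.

3.53 years

Periodic yield y = 0.059. Discount each cash flow and weight by its year:
  t   CF        PV=CF/(1+0.059)^t    t·PV
  1        97.50        92.0680        92.0680
  2        97.50        86.9386       173.8772
  3        97.50        82.0950       246.2850
  4     1,097.50       872.6110     3,490.4440
  Σ                  1,133.7126     4,002.6743
Price P = Σ PV = 1,133.7126.
Macaulay duration = Σ(t·PV) / P = 4,002.6743 / 1,133.7126 = 3.53059 years.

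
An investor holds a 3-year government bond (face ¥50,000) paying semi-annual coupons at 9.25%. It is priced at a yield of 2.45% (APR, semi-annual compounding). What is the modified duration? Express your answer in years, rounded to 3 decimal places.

Periodic yield y = 0.01225. First find Macaulay duration:
  t   CF        PV=CF/(1+0.01225)^t    t·PV
  1     2,312.50     2,284.5147     2,284.5147
  2     2,312.50     2,256.8681     4,513.7361
  3     2,312.50     2,229.5560     6,688.6680
  4     2,312.50     2,202.5745     8,810.2979
  5     2,312.50     2,175.9194    10,879.5972
  6    52,312.50    48,627.1440   291,762.8638
  Σ                 59,776.5766   324,939.6777
P = 59,776.5766; Macaulay duration = 324,939.6777 / 59,776.5766 = 5.43590 half-year periods = 2.71795 years.
Modified duration = D_Mac / (1 + y) = 2.71795 / 1.01225 = 2.68506 years.

2.685 years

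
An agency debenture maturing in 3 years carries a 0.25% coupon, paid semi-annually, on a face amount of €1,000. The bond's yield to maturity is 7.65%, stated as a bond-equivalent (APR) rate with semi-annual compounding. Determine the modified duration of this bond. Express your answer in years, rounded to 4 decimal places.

2.8792 years

Periodic yield y = 0.03825. First find Macaulay duration:
  t   CF        PV=CF/(1+0.03825)^t    t·PV
  1         1.25         1.2039         1.2039
  2         1.25         1.1596         2.3192
  3         1.25         1.1169         3.3506
  4         1.25         1.0757         4.3029
  5         1.25         1.0361         5.1805
  6     1,001.25       799.3388     4,796.0328
  Σ                    804.9310     4,812.3899
P = 804.9310; Macaulay duration = 4,812.3899 / 804.9310 = 5.97864 half-year periods = 2.98932 years.
Modified duration = D_Mac / (1 + y) = 2.98932 / 1.03825 = 2.87919 years.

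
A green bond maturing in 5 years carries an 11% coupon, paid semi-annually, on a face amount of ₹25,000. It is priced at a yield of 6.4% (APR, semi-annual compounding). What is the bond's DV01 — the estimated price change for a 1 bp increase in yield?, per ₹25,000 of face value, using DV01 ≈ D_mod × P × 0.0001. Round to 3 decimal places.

Periodic yield y = 0.032.
  t   CF        PV=CF/(1+0.032)^t    t·PV
  1     1,375.00     1,332.3643     1,332.3643
  2     1,375.00     1,291.0507     2,582.1014
  3     1,375.00     1,251.0181     3,753.0544
  4     1,375.00     1,212.2269     4,848.9075
  5     1,375.00     1,174.6384     5,873.1922
  6     1,375.00     1,138.2155     6,829.2933
  7     1,375.00     1,102.9220     7,720.4543
  8     1,375.00     1,068.7229     8,549.7833
  9     1,375.00     1,035.5842     9,320.2579
  10   26,375.00    19,248.4381   192,484.3813
  Σ                 29,855.1814   243,293.7901
P = 29,855.1814; D_Mac = 8.14913 half-year periods = 4.07457 yrs; D_mod = 3.94822 yrs.
DV01 ≈ 3.94822 × 29,855.1814 × 0.0001 = 11.787490.

₹11.787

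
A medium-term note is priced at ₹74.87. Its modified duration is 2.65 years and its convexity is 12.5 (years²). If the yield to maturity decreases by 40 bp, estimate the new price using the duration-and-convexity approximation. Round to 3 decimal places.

Duration effect: -D_mod·Δy = -2.65 × (-0.004) = +0.010600
Convexity effect: ½·C·(Δy)² = 0.5 × 12.5 × (-0.004)² = +0.0001000
ΔP/P ≈ +0.010600 + 0.0001000 = +0.010700
New price ≈ 74.87 × (1 + 0.010700) = 75.671109.

₹75.671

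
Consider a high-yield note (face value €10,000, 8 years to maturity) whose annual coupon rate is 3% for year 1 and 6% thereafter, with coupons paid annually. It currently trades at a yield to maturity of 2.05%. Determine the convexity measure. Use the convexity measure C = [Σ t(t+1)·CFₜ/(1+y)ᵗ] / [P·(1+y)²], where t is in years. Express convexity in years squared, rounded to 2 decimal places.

56.31

With y = 0.0205:
  t   CF        PV=CF/(1+0.0205)^t    t·PV        t(t+1)·PV
  1       300.00       293.9735       293.9735         587.9471
  2       600.00       576.1363     1,152.2726       3,456.8177
  3       600.00       564.5628     1,693.6883       6,774.7531
  4       600.00       553.2217     2,212.8868      11,064.4342
  5       600.00       542.1085     2,710.5424      16,263.2546
  6       600.00       531.2185     3,187.3110      22,311.1773
  7       600.00       520.5473     3,643.8310      29,150.6480
  8    10,600.00     9,011.5976    72,092.7812     648,835.0304
  Σ                 12,593.3662    86,987.2869     738,444.0624
P = 12,593.3662.
Convexity = Σ t(t+1)·PV / [P·(1+y)²] = 738,444.0624 / (12,593.3662 × 1.041420) = 56.30536.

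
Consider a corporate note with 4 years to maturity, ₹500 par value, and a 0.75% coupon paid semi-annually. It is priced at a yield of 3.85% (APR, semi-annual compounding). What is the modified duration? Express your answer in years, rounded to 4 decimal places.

Periodic yield y = 0.01925. First find Macaulay duration:
  t   CF        PV=CF/(1+0.01925)^t    t·PV
  1        1.875         1.8396         1.8396
  2        1.875         1.8048         3.6097
  3        1.875         1.7708         5.3123
  4        1.875         1.7373         6.9493
  5        1.875         1.7045         8.5225
  6        1.875         1.6723        10.0339
  7        1.875         1.6407        11.4851
  8      501.875       430.8735     3,446.9881
  Σ                    443.0436     3,494.7404
P = 443.0436; Macaulay duration = 3,494.7404 / 443.0436 = 7.88803 half-year periods = 3.94401 years.
Modified duration = D_Mac / (1 + y) = 3.94401 / 1.01925 = 3.86953 years.

3.8695 years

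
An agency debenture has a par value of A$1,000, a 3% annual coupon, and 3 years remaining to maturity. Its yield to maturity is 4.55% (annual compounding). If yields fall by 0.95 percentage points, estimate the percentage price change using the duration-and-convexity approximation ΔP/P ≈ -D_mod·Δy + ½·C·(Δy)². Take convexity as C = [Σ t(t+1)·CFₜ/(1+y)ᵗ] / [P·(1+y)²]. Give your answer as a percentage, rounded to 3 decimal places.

+2.693%

With y = 0.0455:
  t   CF        PV=CF/(1+0.0455)^t    t·PV        t(t+1)·PV
  1        30.00        28.6944        28.6944          57.3888
  2        30.00        27.4456        54.8913         164.6738
  3     1,030.00       901.2912     2,703.8735      10,815.4940
  Σ                    957.4312     2,787.4592      11,037.5565
P = 957.4312; D_Mac = 2.91139 yrs; D_mod = 2.78469 yrs; C = 10.54672.
Duration effect: -2.78469 × (-0.0095) = +0.026455
Convexity effect: 0.5 × 10.54672 × (-0.0095)² = +0.0004759
ΔP/P ≈ +0.026455 + 0.0004759 = +0.026930 = +2.6930%.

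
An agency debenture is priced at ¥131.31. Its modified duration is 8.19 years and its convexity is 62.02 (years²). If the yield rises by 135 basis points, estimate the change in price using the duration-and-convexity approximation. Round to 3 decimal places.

Duration effect: -D_mod·Δy = -8.19 × (+0.0135) = -0.110565
Convexity effect: ½·C·(Δy)² = 0.5 × 62.02 × (0.0135)² = +0.0056515725
ΔP/P ≈ -0.110565 + 0.0056515725 = -0.1049134275
ΔP ≈ 131.31 × (-0.1049134275) = -13.776182165025.

-¥13.776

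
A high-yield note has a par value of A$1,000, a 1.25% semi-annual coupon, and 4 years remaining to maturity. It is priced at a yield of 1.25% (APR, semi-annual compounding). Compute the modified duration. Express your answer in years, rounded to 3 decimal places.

Periodic yield y = 0.00625. First find Macaulay duration:
  t   CF        PV=CF/(1+0.00625)^t    t·PV
  1         6.25         6.2112         6.2112
  2         6.25         6.1726        12.3452
  3         6.25         6.1343        18.4028
  4         6.25         6.0962        24.3846
  5         6.25         6.0583        30.2915
  6         6.25         6.0207        36.1240
  7         6.25         5.9833        41.8829
  8     1,006.25       957.3236     7,658.5885
  Σ                  1,000.0000     7,828.2307
P = 1,000.0000; Macaulay duration = 7,828.2307 / 1,000.0000 = 7.82823 half-year periods = 3.91412 years.
Modified duration = D_Mac / (1 + y) = 3.91412 / 1.00625 = 3.88980 years.

3.890 years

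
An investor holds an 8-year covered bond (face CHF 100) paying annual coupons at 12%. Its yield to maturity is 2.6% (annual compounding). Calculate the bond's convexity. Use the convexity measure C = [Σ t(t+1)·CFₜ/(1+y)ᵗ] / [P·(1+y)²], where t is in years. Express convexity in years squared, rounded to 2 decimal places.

With y = 0.026:
  t   CF        PV=CF/(1+0.026)^t    t·PV        t(t+1)·PV
  1        12.00        11.6959        11.6959          23.3918
  2        12.00        11.3995        22.7990          68.3971
  3        12.00        11.1106        33.3319         133.3277
  4        12.00        10.8291        43.3163         216.5817
  5        12.00        10.5547        52.7733         316.6399
  6        12.00        10.2872        61.7232         432.0623
  7        12.00        10.0265        70.1856         561.4845
  8       112.00        91.2093       729.6744       6,567.0698
  Σ                    167.1128     1,025.4997       8,318.9549
P = 167.1128.
Convexity = Σ t(t+1)·PV / [P·(1+y)²] = 8,318.9549 / (167.1128 × 1.052676) = 47.28945.

47.29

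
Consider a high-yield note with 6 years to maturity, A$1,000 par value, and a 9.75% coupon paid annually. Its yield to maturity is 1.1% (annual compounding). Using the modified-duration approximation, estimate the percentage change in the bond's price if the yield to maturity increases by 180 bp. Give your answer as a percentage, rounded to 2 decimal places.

-8.99%

Periodic yield y = 0.011. Modified duration first:
  t   CF        PV=CF/(1+0.011)^t    t·PV
  1        97.50        96.4392        96.4392
  2        97.50        95.3899       190.7798
  3        97.50        94.3520       283.0560
  4        97.50        93.3254       373.3017
  5        97.50        92.3100       461.5501
  6     1,097.50     1,027.7739     6,166.6436
  Σ                  1,499.5904     7,571.7703
P = 1,499.5904; D_Mac = 5.04923 yrs; D_mod = 5.04923/(1+0.011) = 4.99429 yrs.
ΔP/P ≈ -D_mod · Δy = -4.99429 × (+0.018) = -0.089897 = -8.9897%.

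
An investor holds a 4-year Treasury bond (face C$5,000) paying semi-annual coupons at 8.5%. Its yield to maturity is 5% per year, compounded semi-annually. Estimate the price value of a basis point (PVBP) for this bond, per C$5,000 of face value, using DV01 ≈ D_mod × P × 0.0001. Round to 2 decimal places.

C$1.93

Periodic yield y = 0.025.
  t   CF        PV=CF/(1+0.025)^t    t·PV
  1       212.50       207.3171       207.3171
  2       212.50       202.2606       404.5211
  3       212.50       197.3274       591.9821
  4       212.50       192.5145       770.0580
  5       212.50       187.8190       939.0952
  6       212.50       183.2381     1,099.4285
  7       212.50       178.7689     1,251.3820
  8     5,212.50     4,278.1415    34,225.1320
  Σ                  5,627.3870    39,488.9161
P = 5,627.3870; D_Mac = 7.01727 half-year periods = 3.50864 yrs; D_mod = 3.42306 yrs.
DV01 ≈ 3.42306 × 5,627.3870 × 0.0001 = 1.926289.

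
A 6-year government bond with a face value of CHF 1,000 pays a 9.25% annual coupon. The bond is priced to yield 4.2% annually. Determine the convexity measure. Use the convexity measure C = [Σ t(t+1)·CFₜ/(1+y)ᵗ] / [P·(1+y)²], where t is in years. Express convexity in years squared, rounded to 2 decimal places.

30.15

With y = 0.042:
  t   CF        PV=CF/(1+0.042)^t    t·PV        t(t+1)·PV
  1        92.50        88.7716        88.7716         177.5432
  2        92.50        85.1935       170.3869         511.1608
  3        92.50        81.7596       245.2787         981.1148
  4        92.50        78.4641       313.8563       1,569.2815
  5        92.50        75.3014       376.5071       2,259.0425
  6     1,092.50       853.5228     5,121.1369      35,847.9580
  Σ                  1,263.0129     6,315.9375      41,346.1007
P = 1,263.0129.
Convexity = Σ t(t+1)·PV / [P·(1+y)²] = 41,346.1007 / (1,263.0129 × 1.085764) = 30.15028.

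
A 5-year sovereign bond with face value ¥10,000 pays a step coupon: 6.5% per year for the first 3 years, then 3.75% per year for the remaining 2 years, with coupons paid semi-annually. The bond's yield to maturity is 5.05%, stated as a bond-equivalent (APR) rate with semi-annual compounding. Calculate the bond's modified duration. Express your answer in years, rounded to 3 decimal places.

4.270 years

Periodic yield y = 0.02525. First find Macaulay duration:
  t   CF        PV=CF/(1+0.02525)^t    t·PV
  1       325.00       316.9959       316.9959
  2       325.00       309.1888       618.3777
  3       325.00       301.5741       904.7223
  4       325.00       294.1469     1,176.5875
  5       325.00       286.9026     1,434.5130
  6       325.00       279.8367     1,679.0203
  7       187.50       157.4682     1,102.2773
  8       187.50       153.5900     1,228.7203
  9       187.50       149.8074     1,348.2666
  10   10,187.50     7,939.0739    79,390.7386
  Σ                 10,188.5845    89,200.2194
P = 10,188.5845; Macaulay duration = 89,200.2194 / 10,188.5845 = 8.75492 half-year periods = 4.37746 years.
Modified duration = D_Mac / (1 + y) = 4.37746 / 1.02525 = 4.26965 years.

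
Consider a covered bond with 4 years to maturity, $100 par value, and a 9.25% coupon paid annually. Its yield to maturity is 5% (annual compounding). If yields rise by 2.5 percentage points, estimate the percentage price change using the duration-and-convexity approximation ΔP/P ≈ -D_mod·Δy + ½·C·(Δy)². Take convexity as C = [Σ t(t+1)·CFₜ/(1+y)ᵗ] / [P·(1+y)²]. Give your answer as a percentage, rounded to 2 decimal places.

With y = 0.05:
  t   CF        PV=CF/(1+0.05)^t    t·PV        t(t+1)·PV
  1         9.25         8.8095         8.8095          17.6190
  2         9.25         8.3900        16.7800          50.3401
  3         9.25         7.9905        23.9715          95.8860
  4       109.25        89.8802       359.5210       1,797.6049
  Σ                    115.0703       409.0820       1,961.4501
P = 115.0703; D_Mac = 3.55506 yrs; D_mod = 3.38577 yrs; C = 15.46092.
Duration effect: -3.38577 × (+0.025) = -0.084644
Convexity effect: 0.5 × 15.46092 × (0.025)² = +0.0048315
ΔP/P ≈ -0.084644 + 0.0048315 = -0.079813 = -7.9813%.

-7.98%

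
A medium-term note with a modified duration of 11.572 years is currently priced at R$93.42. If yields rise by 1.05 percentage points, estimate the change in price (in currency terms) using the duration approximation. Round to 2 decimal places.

Duration approximation: ΔP/P ≈ -D_mod · Δy = -11.572 × (+0.0105) = -0.121506.
ΔP ≈ 93.42 × (-0.121506) = -11.35109052.

-R$11.35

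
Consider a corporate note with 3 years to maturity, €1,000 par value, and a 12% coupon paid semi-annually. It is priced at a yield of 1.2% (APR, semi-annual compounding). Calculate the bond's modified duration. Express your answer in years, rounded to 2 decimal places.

Periodic yield y = 0.006. First find Macaulay duration:
  t   CF        PV=CF/(1+0.006)^t    t·PV
  1        60.00        59.6421        59.6421
  2        60.00        59.2864       118.5729
  3        60.00        58.9328       176.7985
  4        60.00        58.5813       234.3254
  5        60.00        58.2320       291.1598
  6     1,060.00     1,022.6287     6,135.7723
  Σ                  1,317.3034     7,016.2709
P = 1,317.3034; Macaulay duration = 7,016.2709 / 1,317.3034 = 5.32624 half-year periods = 2.66312 years.
Modified duration = D_Mac / (1 + y) = 2.66312 / 1.006 = 2.64724 years.

2.65 years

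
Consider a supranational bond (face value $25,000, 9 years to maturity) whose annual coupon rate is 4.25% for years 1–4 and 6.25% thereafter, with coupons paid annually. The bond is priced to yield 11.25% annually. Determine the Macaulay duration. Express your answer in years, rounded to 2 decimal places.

Periodic yield y = 0.1125. Discount each cash flow and weight by its year:
  t   CF        PV=CF/(1+0.1125)^t    t·PV
  1     1,062.50       955.0562       955.0562
  2     1,062.50       858.4775     1,716.9549
  3     1,062.50       771.6651     2,314.9954
  4     1,062.50       693.6316     2,774.5263
  5     1,562.50       916.8957     4,584.4784
  6     1,562.50       824.1759     4,945.0554
  7     1,562.50       740.8323     5,185.8259
  8     1,562.50       665.9166     5,327.3331
  9    26,562.50    10,175.8049    91,582.2439
  Σ                 16,602.4557   119,386.4695
Price P = Σ PV = 16,602.4557.
Macaulay duration = Σ(t·PV) / P = 119,386.4695 / 16,602.4557 = 7.19089 years.

7.19 years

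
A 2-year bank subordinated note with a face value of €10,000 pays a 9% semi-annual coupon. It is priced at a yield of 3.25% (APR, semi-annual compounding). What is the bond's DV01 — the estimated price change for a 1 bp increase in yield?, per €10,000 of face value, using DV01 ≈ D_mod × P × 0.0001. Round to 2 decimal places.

€2.06

Periodic yield y = 0.01625.
  t   CF        PV=CF/(1+0.01625)^t    t·PV
  1       450.00       442.8044       442.8044
  2       450.00       435.7239       871.4478
  3       450.00       428.7566     1,286.2699
  4    10,450.00     9,797.4726    39,189.8903
  Σ                 11,104.7575    41,790.4124
P = 11,104.7575; D_Mac = 3.76329 half-year periods = 1.88164 yrs; D_mod = 1.85156 yrs.
DV01 ≈ 1.85156 × 11,104.7575 × 0.0001 = 2.056109.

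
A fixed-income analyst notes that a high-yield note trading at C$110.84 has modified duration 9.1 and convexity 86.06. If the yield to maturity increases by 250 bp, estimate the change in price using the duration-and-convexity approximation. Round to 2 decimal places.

Duration effect: -D_mod·Δy = -9.1 × (+0.025) = -0.227500
Convexity effect: ½·C·(Δy)² = 0.5 × 86.06 × (0.025)² = +0.02689375
ΔP/P ≈ -0.227500 + 0.02689375 = -0.20060625
ΔP ≈ 110.84 × (-0.20060625) = -22.23519675.

-C$22.24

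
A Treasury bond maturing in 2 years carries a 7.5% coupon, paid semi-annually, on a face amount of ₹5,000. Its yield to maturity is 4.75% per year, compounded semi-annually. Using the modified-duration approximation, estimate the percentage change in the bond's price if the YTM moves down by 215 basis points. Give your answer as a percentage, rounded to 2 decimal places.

+3.98%

Periodic yield y = 0.02375. Modified duration first:
  t   CF        PV=CF/(1+0.02375)^t    t·PV
  1       187.50       183.1502       183.1502
  2       187.50       178.9013       357.8026
  3       187.50       174.7509       524.2528
  4     5,187.50     4,722.6140    18,890.4560
  Σ                  5,259.4164    19,955.6616
P = 5,259.4164; D_Mac = 3.79427 half-year periods = 1.89714 yrs; D_mod = 1.89714/(1+0.02375) = 1.85312 yrs.
ΔP/P ≈ -D_mod · Δy = -1.85312 × (-0.0215) = +0.039842 = +3.9842%.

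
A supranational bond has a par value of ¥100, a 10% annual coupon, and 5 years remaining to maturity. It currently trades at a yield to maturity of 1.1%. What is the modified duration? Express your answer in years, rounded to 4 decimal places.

4.2692 years

Periodic yield y = 0.011. First find Macaulay duration:
  t   CF        PV=CF/(1+0.011)^t    t·PV
  1        10.00         9.8912         9.8912
  2        10.00         9.7836        19.5672
  3        10.00         9.6771        29.0314
  4        10.00         9.5718        38.2874
  5       110.00       104.1446       520.7232
  Σ                    143.0684       617.5003
P = 143.0684; Macaulay duration = 617.5003 / 143.0684 = 4.31612 years.
Modified duration = D_Mac / (1 + y) = 4.31612 / 1.011 = 4.26916 years.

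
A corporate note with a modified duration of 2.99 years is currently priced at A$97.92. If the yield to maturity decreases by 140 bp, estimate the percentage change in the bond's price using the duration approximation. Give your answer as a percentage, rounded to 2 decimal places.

+4.19%

Duration approximation: ΔP/P ≈ -D_mod · Δy = -2.99 × (-0.014) = +0.041860.
As a percentage: +4.1860%.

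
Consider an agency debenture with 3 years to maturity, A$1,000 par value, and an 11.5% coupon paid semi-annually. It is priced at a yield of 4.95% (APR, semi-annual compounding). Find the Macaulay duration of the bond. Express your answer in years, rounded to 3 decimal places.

Periodic yield y = 0.02475. Discount each cash flow and weight by its period:
  t   CF        PV=CF/(1+0.02475)^t    t·PV
  1        57.50        56.1112        56.1112
  2        57.50        54.7560       109.5121
  3        57.50        53.4336       160.3007
  4        57.50        52.1430       208.5721
  5        57.50        50.8836       254.4182
  6     1,057.50       913.2145     5,479.2872
  Σ                  1,180.5420     6,268.2015
Price P = Σ PV = 1,180.5420.
Macaulay duration = Σ(t·PV) / P = 6,268.2015 / 1,180.5420 = 5.30960 half-year periods.
In years: 5.30960 / 2 = 2.65480 years.

2.655 years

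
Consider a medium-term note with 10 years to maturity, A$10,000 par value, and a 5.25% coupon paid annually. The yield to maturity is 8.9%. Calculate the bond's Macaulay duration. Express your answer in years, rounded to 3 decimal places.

Periodic yield y = 0.089. Discount each cash flow and weight by its year:
  t   CF        PV=CF/(1+0.089)^t    t·PV
  1       525.00       482.0937       482.0937
  2       525.00       442.6939       885.3878
  3       525.00       406.5141     1,219.5424
  4       525.00       373.2912     1,493.1649
  5       525.00       342.7835     1,713.9175
  6       525.00       314.7691     1,888.6143
  7       525.00       289.0441     2,023.3089
  8       525.00       265.4216     2,123.3728
  9       525.00       243.7297     2,193.5670
  10   10,525.00     4,486.8681    44,868.6814
  Σ                  7,647.2090    58,891.6507
Price P = Σ PV = 7,647.2090.
Macaulay duration = Σ(t·PV) / P = 58,891.6507 / 7,647.2090 = 7.70106 years.

7.701 years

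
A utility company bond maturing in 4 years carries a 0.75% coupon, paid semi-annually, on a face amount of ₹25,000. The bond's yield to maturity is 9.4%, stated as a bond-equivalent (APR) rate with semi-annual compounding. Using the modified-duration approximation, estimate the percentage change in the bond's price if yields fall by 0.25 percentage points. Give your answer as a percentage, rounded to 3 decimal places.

+0.940%

Periodic yield y = 0.047. Modified duration first:
  t   CF        PV=CF/(1+0.047)^t    t·PV
  1        93.75        89.5415        89.5415
  2        93.75        85.5220       171.0440
  3        93.75        81.6829       245.0487
  4        93.75        78.0162       312.0646
  5        93.75        74.5140       372.5700
  6        93.75        71.1691       427.0143
  7        93.75        67.9743       475.8198
  8    25,093.75    17,377.6927   139,021.5417
  Σ                 17,926.1127   141,114.6448
P = 17,926.1127; D_Mac = 7.87202 half-year periods = 3.93601 yrs; D_mod = 3.93601/(1+0.047) = 3.75932 yrs.
ΔP/P ≈ -D_mod · Δy = -3.75932 × (-0.0025) = +0.009398 = +0.9398%.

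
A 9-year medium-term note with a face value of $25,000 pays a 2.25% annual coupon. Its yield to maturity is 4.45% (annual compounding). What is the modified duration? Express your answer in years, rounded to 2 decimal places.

7.81 years

Periodic yield y = 0.0445. First find Macaulay duration:
  t   CF        PV=CF/(1+0.0445)^t    t·PV
  1       562.50       538.5352       538.5352
  2       562.50       515.5914     1,031.1827
  3       562.50       493.6251     1,480.8752
  4       562.50       472.5946     1,890.3784
  5       562.50       452.4601     2,262.3006
  6       562.50       433.1835     2,599.1007
  7       562.50       414.7281     2,903.0964
  8       562.50       397.0589     3,176.4715
  9    25,562.50    17,275.3688   155,478.3188
  Σ                 20,993.1455   171,360.2595
P = 20,993.1455; Macaulay duration = 171,360.2595 / 20,993.1455 = 8.16268 years.
Modified duration = D_Mac / (1 + y) = 8.16268 / 1.0445 = 7.81491 years.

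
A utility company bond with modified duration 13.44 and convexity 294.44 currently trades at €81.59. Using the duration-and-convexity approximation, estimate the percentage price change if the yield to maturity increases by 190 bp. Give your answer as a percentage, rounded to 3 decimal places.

Duration effect: -D_mod·Δy = -13.44 × (+0.019) = -0.255360
Convexity effect: ½·C·(Δy)² = 0.5 × 294.44 × (0.019)² = +0.05314642
ΔP/P ≈ -0.255360 + 0.05314642 = -0.20221358
= -20.221358%.

-20.221%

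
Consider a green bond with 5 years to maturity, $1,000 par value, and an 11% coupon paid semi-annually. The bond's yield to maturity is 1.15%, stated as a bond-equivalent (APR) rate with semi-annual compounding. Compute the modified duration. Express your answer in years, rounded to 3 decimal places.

4.156 years

Periodic yield y = 0.00575. First find Macaulay duration:
  t   CF        PV=CF/(1+0.00575)^t    t·PV
  1        55.00        54.6856        54.6856
  2        55.00        54.3729       108.7458
  3        55.00        54.0621       162.1862
  4        55.00        53.7530       215.0119
  5        55.00        53.4457       267.2283
  6        55.00        53.1401       318.8407
  7        55.00        52.8363       369.8541
  8        55.00        52.5342       420.2738
  9        55.00        52.2339       470.1050
  10    1,055.00       996.2126     9,962.1264
  Σ                  1,477.2763    12,349.0577
P = 1,477.2763; Macaulay duration = 12,349.0577 / 1,477.2763 = 8.35934 half-year periods = 4.17967 years.
Modified duration = D_Mac / (1 + y) = 4.17967 / 1.00575 = 4.15578 years.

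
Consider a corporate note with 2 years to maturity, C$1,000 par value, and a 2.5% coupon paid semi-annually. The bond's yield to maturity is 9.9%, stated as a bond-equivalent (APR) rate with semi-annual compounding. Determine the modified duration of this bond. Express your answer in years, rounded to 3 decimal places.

1.868 years

Periodic yield y = 0.0495. First find Macaulay duration:
  t   CF        PV=CF/(1+0.0495)^t    t·PV
  1        12.50        11.9104        11.9104
  2        12.50        11.3487        22.6973
  3        12.50        10.8134        32.4402
  4     1,012.50       834.5748     3,338.2991
  Σ                    868.6473     3,405.3472
P = 868.6473; Macaulay duration = 3,405.3472 / 868.6473 = 3.92029 half-year periods = 1.96014 years.
Modified duration = D_Mac / (1 + y) = 1.96014 / 1.0495 = 1.86769 years.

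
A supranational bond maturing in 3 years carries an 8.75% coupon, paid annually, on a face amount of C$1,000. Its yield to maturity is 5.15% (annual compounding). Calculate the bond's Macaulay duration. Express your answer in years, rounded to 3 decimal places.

2.776 years

Periodic yield y = 0.0515. Discount each cash flow and weight by its year:
  t   CF        PV=CF/(1+0.0515)^t    t·PV
  1        87.50        83.2145        83.2145
  2        87.50        79.1388       158.2776
  3     1,087.50       935.4088     2,806.2263
  Σ                  1,097.7620     3,047.7184
Price P = Σ PV = 1,097.7620.
Macaulay duration = Σ(t·PV) / P = 3,047.7184 / 1,097.7620 = 2.77630 years.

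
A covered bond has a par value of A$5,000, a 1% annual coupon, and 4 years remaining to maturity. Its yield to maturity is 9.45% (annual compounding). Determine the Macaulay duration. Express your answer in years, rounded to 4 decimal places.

3.9290 years

Periodic yield y = 0.0945. Discount each cash flow and weight by its year:
  t   CF        PV=CF/(1+0.0945)^t    t·PV
  1        50.00        45.6830        45.6830
  2        50.00        41.7387        83.4773
  3        50.00        38.1349       114.4047
  4     5,050.00     3,519.0733    14,076.2932
  Σ                  3,644.6298    14,319.8582
Price P = Σ PV = 3,644.6298.
Macaulay duration = Σ(t·PV) / P = 14,319.8582 / 3,644.6298 = 3.92903 years.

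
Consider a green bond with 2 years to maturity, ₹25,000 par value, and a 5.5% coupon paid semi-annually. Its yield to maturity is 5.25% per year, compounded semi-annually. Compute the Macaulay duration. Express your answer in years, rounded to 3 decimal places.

Periodic yield y = 0.02625. Discount each cash flow and weight by its period:
  t   CF        PV=CF/(1+0.02625)^t    t·PV
  1       687.50       669.9147       669.9147
  2       687.50       652.7793     1,305.5586
  3       687.50       636.0821     1,908.2464
  4    25,687.50    23,158.4324    92,633.7296
  Σ                 25,117.2086    96,517.4493
Price P = Σ PV = 25,117.2086.
Macaulay duration = Σ(t·PV) / P = 96,517.4493 / 25,117.2086 = 3.84268 half-year periods.
In years: 3.84268 / 2 = 1.92134 years.

1.921 years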